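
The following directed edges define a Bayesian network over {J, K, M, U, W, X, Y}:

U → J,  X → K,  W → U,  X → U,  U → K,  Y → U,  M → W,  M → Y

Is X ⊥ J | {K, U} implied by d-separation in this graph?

Yes — X and J are d-separated given {K, U}.

We examine all 2 paths between X and J:
Path 1: X → K ← U → J
  U is a fork here and U is conditioned on, so the path is blocked at U.
Path 2: X → U → J
  U is a chain here and U is conditioned on, so the path is blocked at U.
All paths are blocked; X ⊥ J | {K, U} holds.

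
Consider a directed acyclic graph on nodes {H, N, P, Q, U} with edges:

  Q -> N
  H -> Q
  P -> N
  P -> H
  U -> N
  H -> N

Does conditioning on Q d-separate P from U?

Yes — P and U are d-separated given {Q}.

We examine all 3 paths between P and U:
  1. P → N ← U — N:collider[blocks] ⇒ blocked
  2. P → H → Q → N ← U — H:chain[open]; Q:chain[blocks]; N:collider[blocks] ⇒ blocked
  3. P → H → N ← U — H:chain[open]; N:collider[blocks] ⇒ blocked
Since every path is blocked, d-separation holds.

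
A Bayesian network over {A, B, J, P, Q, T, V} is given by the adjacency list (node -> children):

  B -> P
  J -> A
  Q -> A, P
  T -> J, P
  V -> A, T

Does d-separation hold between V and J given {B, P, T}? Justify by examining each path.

Yes — V and J are d-separated given {B, P, T}.

We examine all 4 paths between V and J:
Path 1: V → A ← J
  A is a collider here and neither A nor any of its descendants is conditioned on, so the collider stays closed — the path is blocked at A.
Path 2: V → A ← Q → P ← T → J
  A is a collider here and neither A nor any of its descendants is conditioned on, so the collider stays closed — the path is blocked at A.
Path 3: V → T → P ← Q → A ← J
  T is a chain here and T is conditioned on, so the path is blocked at T.
Path 4: V → T → J
  T is a chain here and T is conditioned on, so the path is blocked at T.
Every path is blocked, so V and J are d-separated given {B, P, T}.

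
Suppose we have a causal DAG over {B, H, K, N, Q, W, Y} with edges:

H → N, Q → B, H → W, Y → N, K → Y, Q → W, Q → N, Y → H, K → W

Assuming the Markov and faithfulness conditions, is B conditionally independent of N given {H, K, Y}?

No

Enumerating the 5 paths from B to N and testing each for blocking by {H, K, Y}:
Path 1: B ← Q → W ← H → N
  W is a collider here and neither W nor any of its descendants is conditioned on, so the collider stays closed — the path is blocked at W.
Path 2: B ← Q → W ← H ← Y → N
  W is a collider here and neither W nor any of its descendants is conditioned on, so the collider stays closed — the path is blocked at W.
Path 3: B ← Q → W ← K → Y → H → N
  W is a collider here and neither W nor any of its descendants is conditioned on, so the collider stays closed — the path is blocked at W.
Path 4: B ← Q → W ← K → Y → N
  W is a collider here and neither W nor any of its descendants is conditioned on, so the collider stays closed — the path is blocked at W.
Path 5: B ← Q → N
  Q is a fork and Q is not conditioned on — no node blocks this path, so it is active.
At least one path is unblocked, so d-separation fails.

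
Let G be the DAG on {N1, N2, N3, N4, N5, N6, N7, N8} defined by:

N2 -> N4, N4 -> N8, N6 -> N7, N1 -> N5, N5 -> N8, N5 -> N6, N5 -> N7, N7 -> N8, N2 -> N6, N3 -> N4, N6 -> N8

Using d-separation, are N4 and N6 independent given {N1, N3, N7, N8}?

No — N4 and N6 are not d-separated given {N1, N3, N7, N8}.

There are 6 undirected paths between N4 and N6; checking each against the conditioning set {N1, N3, N7, N8}:
Path 1: N4 → N8 ← N7 ← N6
  N7 is a chain here and N7 is conditioned on, so the path is blocked at N7.
Path 2: N4 → N8 ← N7 ← N5 → N6
  N7 is a chain here and N7 is conditioned on, so the path is blocked at N7.
Path 3: N4 → N8 ← N6
  N8 is a collider and N8 is conditioned on, which opens it — no node blocks this path, so it is active.
Path 4: N4 → N8 ← N5 → N7 ← N6
  N8 is a collider and N8 is conditioned on, which opens it; N5 is a fork and N5 is not conditioned on; N7 is a collider and N7 is conditioned on, which opens it — no node blocks this path, so it is active.
Path 5: N4 → N8 ← N5 → N6
  N8 is a collider and N8 is conditioned on, which opens it; N5 is a fork and N5 is not conditioned on — no node blocks this path, so it is active.
Path 6: N4 ← N2 → N6
  N2 is a fork and N2 is not conditioned on — no node blocks this path, so it is active.
At least one path is unblocked, so d-separation fails.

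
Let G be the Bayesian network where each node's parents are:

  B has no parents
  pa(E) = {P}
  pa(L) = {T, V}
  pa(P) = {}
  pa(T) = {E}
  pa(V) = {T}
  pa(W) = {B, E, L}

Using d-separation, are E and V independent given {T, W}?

No — E and V are not d-separated given {T, W}.

4 paths connect E and V; each must be blocked for d-separation to hold:
Path 1: E → T → V
  T is a chain here and T is conditioned on, so the path is blocked at T.
Path 2: E → T → L ← V
  T is a chain here and T is conditioned on, so the path is blocked at T.
Path 3: E → W ← L ← V
  W is a collider and W is conditioned on, which opens it; L is a chain and L is not conditioned on — no node blocks this path, so it is active.
Path 4: E → W ← L ← T → V
  T is a fork here and T is conditioned on, so the path is blocked at T.
Since the path E → W ← L ← V is active, E and V are not d-separated given {T, W}.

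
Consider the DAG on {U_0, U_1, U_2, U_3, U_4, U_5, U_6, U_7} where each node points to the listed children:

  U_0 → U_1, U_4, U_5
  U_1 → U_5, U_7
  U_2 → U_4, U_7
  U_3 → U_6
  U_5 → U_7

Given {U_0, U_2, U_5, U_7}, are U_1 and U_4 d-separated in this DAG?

We examine all 6 paths between U_1 and U_4:
Path 1: U_1 → U_5 → U_7 ← U_2 → U_4
  U_5 is a chain here and U_5 is conditioned on, so the path is blocked at U_5.
Path 2: U_1 → U_5 ← U_0 → U_4
  U_0 is a fork here and U_0 is conditioned on, so the path is blocked at U_0.
Path 3: U_1 → U_7 ← U_5 ← U_0 → U_4
  U_5 is a chain here and U_5 is conditioned on, so the path is blocked at U_5.
Path 4: U_1 → U_7 ← U_2 → U_4
  U_2 is a fork here and U_2 is conditioned on, so the path is blocked at U_2.
Path 5: U_1 ← U_0 → U_5 → U_7 ← U_2 → U_4
  U_0 is a fork here and U_0 is conditioned on, so the path is blocked at U_0.
Path 6: U_1 ← U_0 → U_4
  U_0 is a fork here and U_0 is conditioned on, so the path is blocked at U_0.
Since every path is blocked, d-separation holds.

Yes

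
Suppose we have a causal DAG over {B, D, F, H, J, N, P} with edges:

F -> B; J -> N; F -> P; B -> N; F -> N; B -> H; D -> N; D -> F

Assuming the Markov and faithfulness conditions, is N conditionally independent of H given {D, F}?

Enumerating the 3 paths from N to H and testing each for blocking by {D, F}:
Path 1: N ← F → B → H
  F is a fork here and F is conditioned on, so the path is blocked at F.
Path 2: N ← D → F → B → H
  D is a fork here and D is conditioned on, so the path is blocked at D.
Path 3: N ← B → H
  B is a fork and B is not conditioned on — no node blocks this path, so it is active.
Because an active path exists, N and H are not d-separated.

No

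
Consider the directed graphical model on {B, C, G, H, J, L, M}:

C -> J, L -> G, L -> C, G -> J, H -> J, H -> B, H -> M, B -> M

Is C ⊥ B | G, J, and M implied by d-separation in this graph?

No

We examine all 4 paths between C and B:
Path 1: C ← L → G → J ← H → M ← B
  G is a chain here and G is conditioned on, so the path is blocked at G.
Path 2: C ← L → G → J ← H → B
  G is a chain here and G is conditioned on, so the path is blocked at G.
Path 3: C → J ← H → M ← B
  J is a collider and J is conditioned on, which opens it; H is a fork and H is not conditioned on; M is a collider and M is conditioned on, which opens it — no node blocks this path, so it is active.
Path 4: C → J ← H → B
  J is a collider and J is conditioned on, which opens it; H is a fork and H is not conditioned on — no node blocks this path, so it is active.
Because an active path exists, C and B are not d-separated.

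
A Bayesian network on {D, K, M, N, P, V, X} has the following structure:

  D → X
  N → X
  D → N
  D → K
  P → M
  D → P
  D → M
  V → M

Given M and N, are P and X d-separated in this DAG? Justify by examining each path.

No — P and X are not d-separated given {M, N}.

4 paths connect P and X; each must be blocked for d-separation to hold:
  1. P → M ← D → N → X — M:collider[open]; D:fork[open]; N:chain[blocks] ⇒ blocked
  2. P → M ← D → X — M:collider[open]; D:fork[open] ⇒ active
  3. P ← D → N → X — D:fork[open]; N:chain[blocks] ⇒ blocked
  4. P ← D → X — D:fork[open] ⇒ active
At least one path is unblocked, so d-separation fails.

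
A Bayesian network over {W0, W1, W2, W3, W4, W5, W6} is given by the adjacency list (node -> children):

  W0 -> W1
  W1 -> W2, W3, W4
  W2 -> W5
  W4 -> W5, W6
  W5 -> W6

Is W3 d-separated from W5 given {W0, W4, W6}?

3 paths connect W3 and W5; each must be blocked for d-separation to hold:
Path 1: W3 ← W1 → W2 → W5
  W1 is a fork and W1 is not conditioned on; W2 is a chain and W2 is not conditioned on — no node blocks this path, so it is active.
Path 2: W3 ← W1 → W4 → W5
  W4 is a chain here and W4 is conditioned on, so the path is blocked at W4.
Path 3: W3 ← W1 → W4 → W6 ← W5
  W4 is a chain here and W4 is conditioned on, so the path is blocked at W4.
Because an active path exists, W3 and W5 are not d-separated.

No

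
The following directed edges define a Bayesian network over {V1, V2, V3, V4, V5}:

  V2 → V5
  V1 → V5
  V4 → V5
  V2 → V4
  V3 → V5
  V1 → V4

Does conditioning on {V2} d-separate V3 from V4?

Yes — V3 and V4 are d-separated given {V2}.

There are 3 undirected paths between V3 and V4; checking each against the conditioning set {V2}:
Path 1: V3 → V5 ← V2 → V4
  V5 is a collider here and neither V5 nor any of its descendants is conditioned on, so the collider stays closed — the path is blocked at V5.
Path 2: V3 → V5 ← V1 → V4
  V5 is a collider here and neither V5 nor any of its descendants is conditioned on, so the collider stays closed — the path is blocked at V5.
Path 3: V3 → V5 ← V4
  V5 is a collider here and neither V5 nor any of its descendants is conditioned on, so the collider stays closed — the path is blocked at V5.
Since every path is blocked, d-separation holds.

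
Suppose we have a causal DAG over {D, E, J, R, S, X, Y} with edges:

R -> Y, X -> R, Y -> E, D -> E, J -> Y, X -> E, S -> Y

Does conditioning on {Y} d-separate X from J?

No — X and J are not d-separated given {Y}.

2 paths connect X and J; each must be blocked for d-separation to hold:
  1. X → R → Y ← J — R:chain[open]; Y:collider[open] ⇒ active
  2. X → E ← Y ← J — E:collider[blocks]; Y:chain[blocks] ⇒ blocked
At least one path is unblocked, so d-separation fails.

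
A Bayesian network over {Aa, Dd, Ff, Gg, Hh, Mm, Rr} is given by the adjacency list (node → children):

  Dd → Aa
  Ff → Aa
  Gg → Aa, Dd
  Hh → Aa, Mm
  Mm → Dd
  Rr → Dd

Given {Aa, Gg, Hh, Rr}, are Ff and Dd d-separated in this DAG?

3 paths connect Ff and Dd; each must be blocked for d-separation to hold:
Path 1: Ff → Aa ← Hh → Mm → Dd
  Hh is a fork here and Hh is conditioned on, so the path is blocked at Hh.
Path 2: Ff → Aa ← Dd
  Aa is a collider and Aa is conditioned on, which opens it — no node blocks this path, so it is active.
Path 3: Ff → Aa ← Gg → Dd
  Gg is a fork here and Gg is conditioned on, so the path is blocked at Gg.
At least one path is unblocked, so d-separation fails.

No — Ff and Dd are not d-separated given {Aa, Gg, Hh, Rr}.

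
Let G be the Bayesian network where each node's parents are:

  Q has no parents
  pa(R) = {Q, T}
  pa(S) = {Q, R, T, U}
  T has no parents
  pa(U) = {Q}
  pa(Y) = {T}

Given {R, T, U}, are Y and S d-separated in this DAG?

Enumerating the 4 paths from Y to S and testing each for blocking by {R, T, U}:
Path 1: Y ← T → S
  T is a fork here and T is conditioned on, so the path is blocked at T.
Path 2: Y ← T → R → S
  T is a fork here and T is conditioned on, so the path is blocked at T.
Path 3: Y ← T → R ← Q → S
  T is a fork here and T is conditioned on, so the path is blocked at T.
Path 4: Y ← T → R ← Q → U → S
  T is a fork here and T is conditioned on, so the path is blocked at T.
Since every path is blocked, d-separation holds.

Yes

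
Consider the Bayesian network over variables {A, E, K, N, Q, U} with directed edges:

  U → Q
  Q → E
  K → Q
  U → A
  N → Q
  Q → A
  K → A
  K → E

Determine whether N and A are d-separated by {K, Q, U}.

Yes

Enumerating the 4 paths from N to A and testing each for blocking by {K, Q, U}:
  1. N → Q → E ← K → A — Q:chain[blocks]; E:collider[blocks]; K:fork[blocks] ⇒ blocked
  2. N → Q ← K → A — Q:collider[open]; K:fork[blocks] ⇒ blocked
  3. N → Q ← U → A — Q:collider[open]; U:fork[blocks] ⇒ blocked
  4. N → Q → A — Q:chain[blocks] ⇒ blocked
Every path is blocked, so N and A are d-separated given {K, Q, U}.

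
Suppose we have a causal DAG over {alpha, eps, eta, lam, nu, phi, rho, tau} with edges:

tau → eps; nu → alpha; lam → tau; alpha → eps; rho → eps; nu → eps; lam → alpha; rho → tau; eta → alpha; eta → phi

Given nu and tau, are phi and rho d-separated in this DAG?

6 paths connect phi and rho; each must be blocked for d-separation to hold:
  1. phi ← eta → alpha → eps ← tau ← rho — eta:fork[open]; alpha:chain[open]; eps:collider[blocks]; tau:chain[blocks] ⇒ blocked
  2. phi ← eta → alpha → eps ← rho — eta:fork[open]; alpha:chain[open]; eps:collider[blocks] ⇒ blocked
  3. phi ← eta → alpha ← nu → eps ← tau ← rho — eta:fork[open]; alpha:collider[blocks]; nu:fork[blocks]; eps:collider[blocks]; tau:chain[blocks] ⇒ blocked
  4. phi ← eta → alpha ← nu → eps ← rho — eta:fork[open]; alpha:collider[blocks]; nu:fork[blocks]; eps:collider[blocks] ⇒ blocked
  5. phi ← eta → alpha ← lam → tau → eps ← rho — eta:fork[open]; alpha:collider[blocks]; lam:fork[open]; tau:chain[blocks]; eps:collider[blocks] ⇒ blocked
  6. phi ← eta → alpha ← lam → tau ← rho — eta:fork[open]; alpha:collider[blocks]; lam:fork[open]; tau:collider[open] ⇒ blocked
All paths are blocked; phi ⊥ rho | {nu, tau} holds.

Yes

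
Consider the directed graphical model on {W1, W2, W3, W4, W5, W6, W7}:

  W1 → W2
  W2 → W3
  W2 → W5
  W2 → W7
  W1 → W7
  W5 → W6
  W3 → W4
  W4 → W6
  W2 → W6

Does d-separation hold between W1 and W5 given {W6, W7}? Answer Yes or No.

No

We examine all 6 paths between W1 and W5:
Path 1: W1 → W2 → W6 ← W5
  W2 is a chain and W2 is not conditioned on; W6 is a collider and W6 is conditioned on, which opens it — no node blocks this path, so it is active.
Path 2: W1 → W2 → W3 → W4 → W6 ← W5
  W2 is a chain and W2 is not conditioned on; W3 is a chain and W3 is not conditioned on; W4 is a chain and W4 is not conditioned on; W6 is a collider and W6 is conditioned on, which opens it — no node blocks this path, so it is active.
Path 3: W1 → W2 → W5
  W2 is a chain and W2 is not conditioned on — no node blocks this path, so it is active.
Path 4: W1 → W7 ← W2 → W6 ← W5
  W7 is a collider and W7 is conditioned on, which opens it; W2 is a fork and W2 is not conditioned on; W6 is a collider and W6 is conditioned on, which opens it — no node blocks this path, so it is active.
Path 5: W1 → W7 ← W2 → W3 → W4 → W6 ← W5
  W7 is a collider and W7 is conditioned on, which opens it; W2 is a fork and W2 is not conditioned on; W3 is a chain and W3 is not conditioned on; W4 is a chain and W4 is not conditioned on; W6 is a collider and W6 is conditioned on, which opens it — no node blocks this path, so it is active.
Path 6: W1 → W7 ← W2 → W5
  W7 is a collider and W7 is conditioned on, which opens it; W2 is a fork and W2 is not conditioned on — no node blocks this path, so it is active.
At least one path is unblocked, so d-separation fails.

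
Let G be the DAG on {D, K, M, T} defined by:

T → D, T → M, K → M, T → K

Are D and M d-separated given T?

Yes — D and M are d-separated given {T}.

2 paths connect D and M; each must be blocked for d-separation to hold:
  1. D ← T → K → M — T:fork[blocks]; K:chain[open] ⇒ blocked
  2. D ← T → M — T:fork[blocks] ⇒ blocked
Since every path is blocked, d-separation holds.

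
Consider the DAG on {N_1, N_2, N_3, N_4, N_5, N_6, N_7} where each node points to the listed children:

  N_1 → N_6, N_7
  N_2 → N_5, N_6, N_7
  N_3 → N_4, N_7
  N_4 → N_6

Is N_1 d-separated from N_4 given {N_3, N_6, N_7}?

No — N_1 and N_4 are not d-separated given {N_3, N_6, N_7}.

Enumerating the 4 paths from N_1 to N_4 and testing each for blocking by {N_3, N_6, N_7}:
Path 1: N_1 → N_7 ← N_2 → N_6 ← N_4
  N_7 is a collider and N_7 is conditioned on, which opens it; N_2 is a fork and N_2 is not conditioned on; N_6 is a collider and N_6 is conditioned on, which opens it — no node blocks this path, so it is active.
Path 2: N_1 → N_7 ← N_3 → N_4
  N_3 is a fork here and N_3 is conditioned on, so the path is blocked at N_3.
Path 3: N_1 → N_6 ← N_2 → N_7 ← N_3 → N_4
  N_3 is a fork here and N_3 is conditioned on, so the path is blocked at N_3.
Path 4: N_1 → N_6 ← N_4
  N_6 is a collider and N_6 is conditioned on, which opens it — no node blocks this path, so it is active.
At least one path is unblocked, so d-separation fails.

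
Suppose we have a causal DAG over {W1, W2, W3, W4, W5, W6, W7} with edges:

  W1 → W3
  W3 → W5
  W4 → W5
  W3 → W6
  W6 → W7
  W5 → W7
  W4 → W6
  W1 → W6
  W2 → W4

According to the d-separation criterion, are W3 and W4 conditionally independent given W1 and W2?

6 paths connect W3 and W4; each must be blocked for d-separation to hold:
  1. W3 ← W1 → W6 → W7 ← W5 ← W4 — W1:fork[blocks]; W6:chain[open]; W7:collider[blocks]; W5:chain[open] ⇒ blocked
  2. W3 ← W1 → W6 ← W4 — W1:fork[blocks]; W6:collider[blocks] ⇒ blocked
  3. W3 → W5 → W7 ← W6 ← W4 — W5:chain[open]; W7:collider[blocks]; W6:chain[open] ⇒ blocked
  4. W3 → W5 ← W4 — W5:collider[blocks] ⇒ blocked
  5. W3 → W6 → W7 ← W5 ← W4 — W6:chain[open]; W7:collider[blocks]; W5:chain[open] ⇒ blocked
  6. W3 → W6 ← W4 — W6:collider[blocks] ⇒ blocked
Every path is blocked, so W3 and W4 are d-separated given {W1, W2}.

Yes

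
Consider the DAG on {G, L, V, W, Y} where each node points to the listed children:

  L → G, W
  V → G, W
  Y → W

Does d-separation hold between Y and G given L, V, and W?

There are 2 undirected paths between Y and G; checking each against the conditioning set {L, V, W}:
Path 1: Y → W ← L → G
  L is a fork here and L is conditioned on, so the path is blocked at L.
Path 2: Y → W ← V → G
  V is a fork here and V is conditioned on, so the path is blocked at V.
Since every path is blocked, d-separation holds.

Yes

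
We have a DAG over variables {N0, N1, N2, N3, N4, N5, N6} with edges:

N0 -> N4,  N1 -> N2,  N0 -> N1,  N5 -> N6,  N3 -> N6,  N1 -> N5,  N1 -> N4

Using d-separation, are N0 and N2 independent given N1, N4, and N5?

2 paths connect N0 and N2; each must be blocked for d-separation to hold:
Path 1: N0 → N4 ← N1 → N2
  N1 is a fork here and N1 is conditioned on, so the path is blocked at N1.
Path 2: N0 → N1 → N2
  N1 is a chain here and N1 is conditioned on, so the path is blocked at N1.
Every path is blocked, so N0 and N2 are d-separated given {N1, N4, N5}.

Yes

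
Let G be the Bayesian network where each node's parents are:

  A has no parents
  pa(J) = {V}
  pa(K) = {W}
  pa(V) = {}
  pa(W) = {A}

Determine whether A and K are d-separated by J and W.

Yes

There is one path between A and K:
  1. A → W → K — W:chain[blocks] ⇒ blocked
Every path is blocked, so A and K are d-separated given {J, W}.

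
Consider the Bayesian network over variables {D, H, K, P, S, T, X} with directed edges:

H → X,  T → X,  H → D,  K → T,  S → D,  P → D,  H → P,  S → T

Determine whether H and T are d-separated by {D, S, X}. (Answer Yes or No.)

There are 3 undirected paths between H and T; checking each against the conditioning set {D, S, X}:
  1. H → P → D ← S → T — P:chain[open]; D:collider[open]; S:fork[blocks] ⇒ blocked
  2. H → X ← T — X:collider[open] ⇒ active
  3. H → D ← S → T — D:collider[open]; S:fork[blocks] ⇒ blocked
Because an active path exists, H and T are not d-separated.

No — H and T are not d-separated given {D, S, X}.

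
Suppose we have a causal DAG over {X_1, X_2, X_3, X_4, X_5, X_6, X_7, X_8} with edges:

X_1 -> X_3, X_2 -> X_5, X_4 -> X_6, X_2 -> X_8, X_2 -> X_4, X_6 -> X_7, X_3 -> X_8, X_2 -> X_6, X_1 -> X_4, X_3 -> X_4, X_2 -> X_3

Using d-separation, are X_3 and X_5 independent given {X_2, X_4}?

Yes — X_3 and X_5 are d-separated given {X_2, X_4}.

We examine all 6 paths between X_3 and X_5:
Path 1: X_3 ← X_2 → X_5
  X_2 is a fork here and X_2 is conditioned on, so the path is blocked at X_2.
Path 2: X_3 → X_4 ← X_2 → X_5
  X_2 is a fork here and X_2 is conditioned on, so the path is blocked at X_2.
Path 3: X_3 → X_4 → X_6 ← X_2 → X_5
  X_4 is a chain here and X_4 is conditioned on, so the path is blocked at X_4.
Path 4: X_3 ← X_1 → X_4 ← X_2 → X_5
  X_2 is a fork here and X_2 is conditioned on, so the path is blocked at X_2.
Path 5: X_3 ← X_1 → X_4 → X_6 ← X_2 → X_5
  X_4 is a chain here and X_4 is conditioned on, so the path is blocked at X_4.
Path 6: X_3 → X_8 ← X_2 → X_5
  X_8 is a collider here and neither X_8 nor any of its descendants is conditioned on, so the collider stays closed — the path is blocked at X_8.
Every path is blocked, so X_3 and X_5 are d-separated given {X_2, X_4}.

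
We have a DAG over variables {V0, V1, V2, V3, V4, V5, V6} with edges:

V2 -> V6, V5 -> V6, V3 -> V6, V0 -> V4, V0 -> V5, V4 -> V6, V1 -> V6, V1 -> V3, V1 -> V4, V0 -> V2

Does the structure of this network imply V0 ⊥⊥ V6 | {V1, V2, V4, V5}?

Yes

5 paths connect V0 and V6; each must be blocked for d-separation to hold:
Path 1: V0 → V4 ← V1 → V3 → V6
  V1 is a fork here and V1 is conditioned on, so the path is blocked at V1.
Path 2: V0 → V4 ← V1 → V6
  V1 is a fork here and V1 is conditioned on, so the path is blocked at V1.
Path 3: V0 → V4 → V6
  V4 is a chain here and V4 is conditioned on, so the path is blocked at V4.
Path 4: V0 → V2 → V6
  V2 is a chain here and V2 is conditioned on, so the path is blocked at V2.
Path 5: V0 → V5 → V6
  V5 is a chain here and V5 is conditioned on, so the path is blocked at V5.
Since every path is blocked, d-separation holds.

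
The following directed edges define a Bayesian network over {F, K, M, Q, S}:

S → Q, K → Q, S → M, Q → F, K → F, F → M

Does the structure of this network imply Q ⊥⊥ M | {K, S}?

No

We examine all 3 paths between Q and M:
Path 1: Q → F → M
  F is a chain and F is not conditioned on — no node blocks this path, so it is active.
Path 2: Q ← K → F → M
  K is a fork here and K is conditioned on, so the path is blocked at K.
Path 3: Q ← S → M
  S is a fork here and S is conditioned on, so the path is blocked at S.
Because an active path exists, Q and M are not d-separated.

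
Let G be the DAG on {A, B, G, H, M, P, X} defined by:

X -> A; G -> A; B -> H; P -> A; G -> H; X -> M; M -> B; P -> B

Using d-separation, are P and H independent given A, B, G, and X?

4 paths connect P and H; each must be blocked for d-separation to hold:
Path 1: P → A ← G → H
  G is a fork here and G is conditioned on, so the path is blocked at G.
Path 2: P → A ← X → M → B → H
  X is a fork here and X is conditioned on, so the path is blocked at X.
Path 3: P → B → H
  B is a chain here and B is conditioned on, so the path is blocked at B.
Path 4: P → B ← M ← X → A ← G → H
  X is a fork here and X is conditioned on, so the path is blocked at X.
Since every path is blocked, d-separation holds.

Yes — P and H are d-separated given {A, B, G, X}.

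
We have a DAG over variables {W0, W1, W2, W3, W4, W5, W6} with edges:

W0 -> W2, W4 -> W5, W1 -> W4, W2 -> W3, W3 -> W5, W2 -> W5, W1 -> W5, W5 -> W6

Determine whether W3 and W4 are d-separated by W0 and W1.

Yes

We examine all 4 paths between W3 and W4:
  1. W3 ← W2 → W5 ← W1 → W4 — W2:fork[open]; W5:collider[blocks]; W1:fork[blocks] ⇒ blocked
  2. W3 ← W2 → W5 ← W4 — W2:fork[open]; W5:collider[blocks] ⇒ blocked
  3. W3 → W5 ← W1 → W4 — W5:collider[blocks]; W1:fork[blocks] ⇒ blocked
  4. W3 → W5 ← W4 — W5:collider[blocks] ⇒ blocked
All paths are blocked; W3 ⊥ W4 | {W0, W1} holds.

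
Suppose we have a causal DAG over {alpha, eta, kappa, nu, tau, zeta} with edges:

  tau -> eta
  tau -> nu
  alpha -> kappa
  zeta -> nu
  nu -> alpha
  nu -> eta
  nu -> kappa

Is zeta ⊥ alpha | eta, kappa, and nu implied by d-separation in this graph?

Yes

Enumerating the 2 paths from zeta to alpha and testing each for blocking by {eta, kappa, nu}:
  1. zeta → nu → alpha — nu:chain[blocks] ⇒ blocked
  2. zeta → nu → kappa ← alpha — nu:chain[blocks]; kappa:collider[open] ⇒ blocked
Every path is blocked, so zeta and alpha are d-separated given {eta, kappa, nu}.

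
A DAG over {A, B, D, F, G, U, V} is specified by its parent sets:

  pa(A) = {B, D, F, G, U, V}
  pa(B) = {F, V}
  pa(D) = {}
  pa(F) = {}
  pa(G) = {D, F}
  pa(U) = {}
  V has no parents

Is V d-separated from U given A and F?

No

We examine all 5 paths between V and U:
Path 1: V → A ← U
  A is a collider and A is conditioned on, which opens it — no node blocks this path, so it is active.
Path 2: V → B → A ← U
  B is a chain and B is not conditioned on; A is a collider and A is conditioned on, which opens it — no node blocks this path, so it is active.
Path 3: V → B ← F → A ← U
  F is a fork here and F is conditioned on, so the path is blocked at F.
Path 4: V → B ← F → G → A ← U
  F is a fork here and F is conditioned on, so the path is blocked at F.
Path 5: V → B ← F → G ← D → A ← U
  F is a fork here and F is conditioned on, so the path is blocked at F.
Since the path V → A ← U is active, V and U are not d-separated given {A, F}.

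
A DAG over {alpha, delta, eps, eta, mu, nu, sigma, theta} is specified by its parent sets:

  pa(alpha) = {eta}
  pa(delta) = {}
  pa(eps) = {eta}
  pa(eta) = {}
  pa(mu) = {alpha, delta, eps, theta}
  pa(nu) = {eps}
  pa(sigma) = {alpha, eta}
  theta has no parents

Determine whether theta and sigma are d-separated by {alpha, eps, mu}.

Yes

There are 4 undirected paths between theta and sigma; checking each against the conditioning set {alpha, eps, mu}:
Path 1: theta → mu ← eps ← eta → sigma
  eps is a chain here and eps is conditioned on, so the path is blocked at eps.
Path 2: theta → mu ← eps ← eta → alpha → sigma
  eps is a chain here and eps is conditioned on, so the path is blocked at eps.
Path 3: theta → mu ← alpha → sigma
  alpha is a fork here and alpha is conditioned on, so the path is blocked at alpha.
Path 4: theta → mu ← alpha ← eta → sigma
  alpha is a chain here and alpha is conditioned on, so the path is blocked at alpha.
Every path is blocked, so theta and sigma are d-separated given {alpha, eps, mu}.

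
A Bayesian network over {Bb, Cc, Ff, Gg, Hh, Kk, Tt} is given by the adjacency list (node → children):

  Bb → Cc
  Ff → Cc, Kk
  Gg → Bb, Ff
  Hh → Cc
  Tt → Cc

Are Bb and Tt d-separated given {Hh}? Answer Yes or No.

Yes — Bb and Tt are d-separated given {Hh}.

Enumerating the 2 paths from Bb to Tt and testing each for blocking by {Hh}:
Path 1: Bb ← Gg → Ff → Cc ← Tt
  Cc is a collider here and neither Cc nor any of its descendants is conditioned on, so the collider stays closed — the path is blocked at Cc.
Path 2: Bb → Cc ← Tt
  Cc is a collider here and neither Cc nor any of its descendants is conditioned on, so the collider stays closed — the path is blocked at Cc.
Since every path is blocked, d-separation holds.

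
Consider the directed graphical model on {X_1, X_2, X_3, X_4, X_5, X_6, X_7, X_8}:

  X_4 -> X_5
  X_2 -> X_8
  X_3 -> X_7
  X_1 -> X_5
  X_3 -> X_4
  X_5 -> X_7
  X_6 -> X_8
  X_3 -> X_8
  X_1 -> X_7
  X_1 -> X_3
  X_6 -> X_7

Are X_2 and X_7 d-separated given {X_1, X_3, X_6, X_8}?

We examine all 6 paths between X_2 and X_7:
Path 1: X_2 → X_8 ← X_3 ← X_1 → X_5 → X_7
  X_3 is a chain here and X_3 is conditioned on, so the path is blocked at X_3.
Path 2: X_2 → X_8 ← X_3 ← X_1 → X_7
  X_3 is a chain here and X_3 is conditioned on, so the path is blocked at X_3.
Path 3: X_2 → X_8 ← X_3 → X_7
  X_3 is a fork here and X_3 is conditioned on, so the path is blocked at X_3.
Path 4: X_2 → X_8 ← X_3 → X_4 → X_5 ← X_1 → X_7
  X_3 is a fork here and X_3 is conditioned on, so the path is blocked at X_3.
Path 5: X_2 → X_8 ← X_3 → X_4 → X_5 → X_7
  X_3 is a fork here and X_3 is conditioned on, so the path is blocked at X_3.
Path 6: X_2 → X_8 ← X_6 → X_7
  X_6 is a fork here and X_6 is conditioned on, so the path is blocked at X_6.
Since every path is blocked, d-separation holds.

Yes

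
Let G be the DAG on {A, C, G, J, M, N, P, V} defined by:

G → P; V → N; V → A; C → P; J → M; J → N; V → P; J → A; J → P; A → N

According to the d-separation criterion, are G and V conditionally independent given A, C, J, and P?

5 paths connect G and V; each must be blocked for d-separation to hold:
Path 1: G → P ← V
  P is a collider and P is conditioned on, which opens it — no node blocks this path, so it is active.
Path 2: G → P ← J → N ← V
  J is a fork here and J is conditioned on, so the path is blocked at J.
Path 3: G → P ← J → N ← A ← V
  J is a fork here and J is conditioned on, so the path is blocked at J.
Path 4: G → P ← J → A ← V
  J is a fork here and J is conditioned on, so the path is blocked at J.
Path 5: G → P ← J → A → N ← V
  J is a fork here and J is conditioned on, so the path is blocked at J.
At least one path is unblocked, so d-separation fails.

No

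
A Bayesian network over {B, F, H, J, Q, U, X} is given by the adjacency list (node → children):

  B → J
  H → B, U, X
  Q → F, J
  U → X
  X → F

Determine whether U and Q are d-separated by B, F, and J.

No

We examine all 4 paths between U and Q:
  1. U → X ← H → B → J ← Q — X:collider[open]; H:fork[open]; B:chain[blocks]; J:collider[open] ⇒ blocked
  2. U → X → F ← Q — X:chain[open]; F:collider[open] ⇒ active
  3. U ← H → X → F ← Q — H:fork[open]; X:chain[open]; F:collider[open] ⇒ active
  4. U ← H → B → J ← Q — H:fork[open]; B:chain[blocks]; J:collider[open] ⇒ blocked
Since the path U → X → F ← Q is active, U and Q are not d-separated given {B, F, J}.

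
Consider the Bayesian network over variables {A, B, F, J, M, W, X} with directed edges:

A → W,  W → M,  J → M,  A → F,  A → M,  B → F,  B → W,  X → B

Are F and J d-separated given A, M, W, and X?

Yes

We examine all 4 paths between F and J:
Path 1: F ← B → W → M ← J
  W is a chain here and W is conditioned on, so the path is blocked at W.
Path 2: F ← B → W ← A → M ← J
  A is a fork here and A is conditioned on, so the path is blocked at A.
Path 3: F ← A → W → M ← J
  A is a fork here and A is conditioned on, so the path is blocked at A.
Path 4: F ← A → M ← J
  A is a fork here and A is conditioned on, so the path is blocked at A.
All paths are blocked; F ⊥ J | {A, M, W, X} holds.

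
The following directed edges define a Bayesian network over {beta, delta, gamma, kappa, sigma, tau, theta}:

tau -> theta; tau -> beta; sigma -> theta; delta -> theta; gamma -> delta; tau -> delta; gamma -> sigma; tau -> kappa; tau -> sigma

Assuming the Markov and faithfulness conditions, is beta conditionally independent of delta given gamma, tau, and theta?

There are 5 undirected paths between beta and delta; checking each against the conditioning set {gamma, tau, theta}:
Path 1: beta ← tau → delta
  tau is a fork here and tau is conditioned on, so the path is blocked at tau.
Path 2: beta ← tau → theta ← delta
  tau is a fork here and tau is conditioned on, so the path is blocked at tau.
Path 3: beta ← tau → theta ← sigma ← gamma → delta
  tau is a fork here and tau is conditioned on, so the path is blocked at tau.
Path 4: beta ← tau → sigma ← gamma → delta
  tau is a fork here and tau is conditioned on, so the path is blocked at tau.
Path 5: beta ← tau → sigma → theta ← delta
  tau is a fork here and tau is conditioned on, so the path is blocked at tau.
All paths are blocked; beta ⊥ delta | {gamma, tau, theta} holds.

Yes — beta and delta are d-separated given {gamma, tau, theta}.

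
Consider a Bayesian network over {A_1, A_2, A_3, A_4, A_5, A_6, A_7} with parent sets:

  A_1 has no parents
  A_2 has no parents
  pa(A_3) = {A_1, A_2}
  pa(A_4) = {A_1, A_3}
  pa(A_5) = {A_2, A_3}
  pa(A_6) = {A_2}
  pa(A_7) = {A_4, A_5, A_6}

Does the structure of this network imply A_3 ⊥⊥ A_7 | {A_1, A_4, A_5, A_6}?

Yes

Enumerating the 6 paths from A_3 to A_7 and testing each for blocking by {A_1, A_4, A_5, A_6}:
  1. A_3 ← A_1 → A_4 → A_7 — A_1:fork[blocks]; A_4:chain[blocks] ⇒ blocked
  2. A_3 → A_4 → A_7 — A_4:chain[blocks] ⇒ blocked
  3. A_3 → A_5 → A_7 — A_5:chain[blocks] ⇒ blocked
  4. A_3 → A_5 ← A_2 → A_6 → A_7 — A_5:collider[open]; A_2:fork[open]; A_6:chain[blocks] ⇒ blocked
  5. A_3 ← A_2 → A_5 → A_7 — A_2:fork[open]; A_5:chain[blocks] ⇒ blocked
  6. A_3 ← A_2 → A_6 → A_7 — A_2:fork[open]; A_6:chain[blocks] ⇒ blocked
Every path is blocked, so A_3 and A_7 are d-separated given {A_1, A_4, A_5, A_6}.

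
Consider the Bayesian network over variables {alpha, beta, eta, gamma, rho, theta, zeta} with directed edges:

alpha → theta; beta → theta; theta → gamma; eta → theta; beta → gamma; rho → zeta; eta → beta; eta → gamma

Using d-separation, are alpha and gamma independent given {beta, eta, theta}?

Yes — alpha and gamma are d-separated given {beta, eta, theta}.

5 paths connect alpha and gamma; each must be blocked for d-separation to hold:
Path 1: alpha → theta ← eta → gamma
  eta is a fork here and eta is conditioned on, so the path is blocked at eta.
Path 2: alpha → theta ← eta → beta → gamma
  eta is a fork here and eta is conditioned on, so the path is blocked at eta.
Path 3: alpha → theta → gamma
  theta is a chain here and theta is conditioned on, so the path is blocked at theta.
Path 4: alpha → theta ← beta ← eta → gamma
  beta is a chain here and beta is conditioned on, so the path is blocked at beta.
Path 5: alpha → theta ← beta → gamma
  beta is a fork here and beta is conditioned on, so the path is blocked at beta.
Since every path is blocked, d-separation holds.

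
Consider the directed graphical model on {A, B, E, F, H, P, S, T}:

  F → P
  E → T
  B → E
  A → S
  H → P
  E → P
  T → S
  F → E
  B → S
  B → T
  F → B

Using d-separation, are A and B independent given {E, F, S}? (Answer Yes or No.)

No

There are 5 undirected paths between A and B; checking each against the conditioning set {E, F, S}:
Path 1: A → S ← T ← E ← F → B
  E is a chain here and E is conditioned on, so the path is blocked at E.
Path 2: A → S ← T ← E ← B
  E is a chain here and E is conditioned on, so the path is blocked at E.
Path 3: A → S ← T ← E → P ← F → B
  E is a fork here and E is conditioned on, so the path is blocked at E.
Path 4: A → S ← T ← B
  S is a collider and S is conditioned on, which opens it; T is a chain and T is not conditioned on — no node blocks this path, so it is active.
Path 5: A → S ← B
  S is a collider and S is conditioned on, which opens it — no node blocks this path, so it is active.
Because an active path exists, A and B are not d-separated.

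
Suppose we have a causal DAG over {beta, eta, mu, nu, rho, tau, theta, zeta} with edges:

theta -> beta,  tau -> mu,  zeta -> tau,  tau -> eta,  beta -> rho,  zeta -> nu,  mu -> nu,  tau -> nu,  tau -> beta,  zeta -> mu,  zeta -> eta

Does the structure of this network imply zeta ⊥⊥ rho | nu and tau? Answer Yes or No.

There are 6 undirected paths between zeta and rho; checking each against the conditioning set {nu, tau}:
Path 1: zeta → nu ← mu ← tau → beta → rho
  tau is a fork here and tau is conditioned on, so the path is blocked at tau.
Path 2: zeta → nu ← tau → beta → rho
  tau is a fork here and tau is conditioned on, so the path is blocked at tau.
Path 3: zeta → eta ← tau → beta → rho
  eta is a collider here and neither eta nor any of its descendants is conditioned on, so the collider stays closed — the path is blocked at eta.
Path 4: zeta → mu → nu ← tau → beta → rho
  tau is a fork here and tau is conditioned on, so the path is blocked at tau.
Path 5: zeta → mu ← tau → beta → rho
  tau is a fork here and tau is conditioned on, so the path is blocked at tau.
Path 6: zeta → tau → beta → rho
  tau is a chain here and tau is conditioned on, so the path is blocked at tau.
All paths are blocked; zeta ⊥ rho | {nu, tau} holds.

Yes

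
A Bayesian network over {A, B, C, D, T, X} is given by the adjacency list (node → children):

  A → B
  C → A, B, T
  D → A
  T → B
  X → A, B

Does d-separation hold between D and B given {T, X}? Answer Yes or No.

Enumerating the 4 paths from D to B and testing each for blocking by {T, X}:
Path 1: D → A ← C → T → B
  A is a collider here and neither A nor any of its descendants is conditioned on, so the collider stays closed — the path is blocked at A.
Path 2: D → A ← C → B
  A is a collider here and neither A nor any of its descendants is conditioned on, so the collider stays closed — the path is blocked at A.
Path 3: D → A → B
  A is a chain and A is not conditioned on — no node blocks this path, so it is active.
Path 4: D → A ← X → B
  A is a collider here and neither A nor any of its descendants is conditioned on, so the collider stays closed — the path is blocked at A.
Because an active path exists, D and B are not d-separated.

No — D and B are not d-separated given {T, X}.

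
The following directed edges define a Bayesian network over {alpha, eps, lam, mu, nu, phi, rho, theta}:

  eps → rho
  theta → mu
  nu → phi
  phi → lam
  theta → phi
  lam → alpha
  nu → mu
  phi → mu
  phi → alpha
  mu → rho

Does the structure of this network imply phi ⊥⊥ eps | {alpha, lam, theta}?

Yes

Enumerating the 3 paths from phi to eps and testing each for blocking by {alpha, lam, theta}:
  1. phi ← nu → mu → rho ← eps — nu:fork[open]; mu:chain[open]; rho:collider[blocks] ⇒ blocked
  2. phi → mu → rho ← eps — mu:chain[open]; rho:collider[blocks] ⇒ blocked
  3. phi ← theta → mu → rho ← eps — theta:fork[blocks]; mu:chain[open]; rho:collider[blocks] ⇒ blocked
All paths are blocked; phi ⊥ eps | {alpha, lam, theta} holds.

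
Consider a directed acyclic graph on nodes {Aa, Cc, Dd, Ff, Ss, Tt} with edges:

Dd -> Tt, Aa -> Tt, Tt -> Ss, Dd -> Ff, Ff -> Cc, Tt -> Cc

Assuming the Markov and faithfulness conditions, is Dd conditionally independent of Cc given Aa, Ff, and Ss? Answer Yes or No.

Enumerating the 2 paths from Dd to Cc and testing each for blocking by {Aa, Ff, Ss}:
  1. Dd → Ff → Cc — Ff:chain[blocks] ⇒ blocked
  2. Dd → Tt → Cc — Tt:chain[open] ⇒ active
At least one path is unblocked, so d-separation fails.

No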